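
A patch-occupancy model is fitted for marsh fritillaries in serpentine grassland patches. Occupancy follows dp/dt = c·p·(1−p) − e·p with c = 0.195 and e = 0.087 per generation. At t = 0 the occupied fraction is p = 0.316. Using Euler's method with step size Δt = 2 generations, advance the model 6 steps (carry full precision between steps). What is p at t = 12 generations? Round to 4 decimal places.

Update rule: p ← p + [c·p·(1−p) − e·p]·Δt with Δt = 2.
step 1: Δp = +0.02931, p = 0.34531
step 2: Δp = +0.02808, p = 0.37340
step 3: Δp = +0.02628, p = 0.39967
step 4: Δp = +0.02403, p = 0.42371
step 5: Δp = +0.02151, p = 0.44521
step 6: Δp = +0.01886, p = 0.46407

0.4641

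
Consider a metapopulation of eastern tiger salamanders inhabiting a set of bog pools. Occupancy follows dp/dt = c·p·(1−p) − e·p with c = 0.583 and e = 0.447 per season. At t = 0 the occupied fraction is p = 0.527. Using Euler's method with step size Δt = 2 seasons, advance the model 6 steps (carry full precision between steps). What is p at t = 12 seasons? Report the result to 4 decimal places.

0.2478

Update rule: p ← p + [c·p·(1−p) − e·p]·Δt with Δt = 2.
step 1: Δp = -0.18049, p = 0.34651
step 2: Δp = -0.04575, p = 0.30076
step 3: Δp = -0.02367, p = 0.27709
step 4: Δp = -0.01416, p = 0.26294
step 5: Δp = -0.00909, p = 0.25384
step 6: Δp = -0.00609, p = 0.24776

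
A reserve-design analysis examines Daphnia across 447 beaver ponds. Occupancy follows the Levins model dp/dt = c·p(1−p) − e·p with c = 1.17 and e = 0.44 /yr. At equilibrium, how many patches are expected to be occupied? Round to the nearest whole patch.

279

p* = 1 − e/c = 1 − 0.44/1.17 = 0.6239.
Expected occupied patches = N × p* = 447 × 0.6239 = 278.90 ≈ 279.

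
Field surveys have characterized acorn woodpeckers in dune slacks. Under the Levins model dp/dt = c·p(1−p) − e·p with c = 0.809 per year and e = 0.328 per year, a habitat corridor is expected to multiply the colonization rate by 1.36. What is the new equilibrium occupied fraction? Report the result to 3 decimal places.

0.702

Before: p* = 1 − 0.328/0.809 = 0.5946.
After the change, c = 1.10024, e = 0.328, so p* = 1 − 0.328/1.10024 = 0.7019.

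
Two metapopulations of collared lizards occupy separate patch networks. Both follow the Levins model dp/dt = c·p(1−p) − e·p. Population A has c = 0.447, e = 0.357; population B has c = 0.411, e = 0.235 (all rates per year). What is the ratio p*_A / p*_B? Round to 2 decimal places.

A: p*_A = 1 − 0.357/0.447 = 0.2013.
B: p*_B = 1 − 0.235/0.411 = 0.4282.
p*_A / p*_B = 0.2013/0.4282 = 0.4702.

0.47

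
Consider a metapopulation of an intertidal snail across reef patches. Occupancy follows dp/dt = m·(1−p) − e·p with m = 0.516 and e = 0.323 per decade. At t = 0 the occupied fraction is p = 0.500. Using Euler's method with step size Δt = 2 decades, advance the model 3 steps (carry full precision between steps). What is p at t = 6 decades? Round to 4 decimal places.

Update rule: p ← p + [m·(1−p) − e·p]·Δt with Δt = 2.
p: 0.50000 → 0.69300  (Δp = +0.19300)
p: 0.69300 → 0.56215  (Δp = -0.13085)
p: 0.56215 → 0.65087  (Δp = +0.08872)

0.6509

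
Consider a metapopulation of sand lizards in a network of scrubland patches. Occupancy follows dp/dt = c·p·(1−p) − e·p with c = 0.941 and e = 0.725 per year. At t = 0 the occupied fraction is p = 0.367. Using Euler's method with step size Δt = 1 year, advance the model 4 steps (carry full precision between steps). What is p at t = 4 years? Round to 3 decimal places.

0.263

Update rule: p ← p + [c·p·(1−p) − e·p]·Δt with Δt = 1.
t = 1: p = 0.36700 + (-0.04747) = 0.31953
t = 2: p = 0.31953 + (-0.02706) = 0.29247
t = 3: p = 0.29247 + (-0.01732) = 0.27515
t = 4: p = 0.27515 + (-0.01181) = 0.26334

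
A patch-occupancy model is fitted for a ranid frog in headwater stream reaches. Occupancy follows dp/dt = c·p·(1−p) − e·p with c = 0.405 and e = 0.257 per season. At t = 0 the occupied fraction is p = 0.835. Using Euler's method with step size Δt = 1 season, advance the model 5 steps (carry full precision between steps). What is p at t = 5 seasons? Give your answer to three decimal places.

0.473

Update rule: p ← p + [c·p·(1−p) − e·p]·Δt with Δt = 1.
  1  |  dp/dt·Δt = -0.158796  |  p_1 = 0.676204
  2  |  dp/dt·Δt = -0.085109  |  p_2 = 0.591095
  3  |  dp/dt·Δt = -0.054022  |  p_3 = 0.537073
  4  |  dp/dt·Δt = -0.037334  |  p_4 = 0.499738
  5  |  dp/dt·Δt = -0.027183  |  p_5 = 0.472556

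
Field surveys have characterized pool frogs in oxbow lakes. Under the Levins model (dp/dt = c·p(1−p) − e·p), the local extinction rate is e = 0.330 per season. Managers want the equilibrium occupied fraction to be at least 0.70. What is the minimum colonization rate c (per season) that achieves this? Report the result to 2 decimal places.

p* = 1 − e/c ≥ 0.70 requires e/c ≤ 0.3000, i.e. c ≥ e/0.3000.
c_min = 0.330/0.3000 = 1.1000.

1.10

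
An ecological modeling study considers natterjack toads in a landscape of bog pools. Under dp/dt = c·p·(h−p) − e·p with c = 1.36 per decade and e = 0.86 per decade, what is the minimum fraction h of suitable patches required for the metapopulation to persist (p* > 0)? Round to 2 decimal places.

p* = h − e/c is positive only when h > e/c.
h_min = e/c = 0.86/1.36 = 0.6324.

0.63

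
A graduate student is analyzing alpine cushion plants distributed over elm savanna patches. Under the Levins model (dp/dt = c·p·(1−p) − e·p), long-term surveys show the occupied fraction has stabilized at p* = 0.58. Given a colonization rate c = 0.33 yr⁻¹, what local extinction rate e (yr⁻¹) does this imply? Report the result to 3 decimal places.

At equilibrium c(1−p*) = e.
e = 0.33 × (1 − 0.58) = 0.33 × 0.4200 = 0.1386.

0.139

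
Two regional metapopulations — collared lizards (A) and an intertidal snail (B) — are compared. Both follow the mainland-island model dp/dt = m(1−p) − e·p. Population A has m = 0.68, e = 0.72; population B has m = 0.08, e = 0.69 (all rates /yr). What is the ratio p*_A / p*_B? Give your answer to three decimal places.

A: p*_A = m/(m+e) = 0.68/1.4000 = 0.4857.
B: p*_B = 0.08/0.7700 = 0.1039.
p*_A / p*_B = 0.4857/0.1039 = 4.6750.

4.675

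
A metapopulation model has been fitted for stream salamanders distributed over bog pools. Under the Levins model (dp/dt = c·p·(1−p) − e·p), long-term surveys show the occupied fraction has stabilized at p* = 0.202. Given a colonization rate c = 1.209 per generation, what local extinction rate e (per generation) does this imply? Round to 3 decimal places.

0.965

At equilibrium c(1−p*) = e.
e = 1.209 × (1 − 0.202) = 1.209 × 0.7980 = 0.9648.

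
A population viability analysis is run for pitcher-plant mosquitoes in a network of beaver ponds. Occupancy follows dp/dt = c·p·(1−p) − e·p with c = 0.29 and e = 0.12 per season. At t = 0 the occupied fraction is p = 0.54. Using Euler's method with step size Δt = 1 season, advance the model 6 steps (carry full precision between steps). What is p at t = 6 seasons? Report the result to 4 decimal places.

0.5701

Update rule: p ← p + [c·p·(1−p) − e·p]·Δt with Δt = 1.
t = 1: p = 0.54000 + (+0.00724) = 0.54724
t = 2: p = 0.54724 + (+0.00618) = 0.55342
t = 3: p = 0.55342 + (+0.00526) = 0.55868
t = 4: p = 0.55868 + (+0.00446) = 0.56314
t = 5: p = 0.56314 + (+0.00377) = 0.56691
t = 6: p = 0.56691 + (+0.00317) = 0.57008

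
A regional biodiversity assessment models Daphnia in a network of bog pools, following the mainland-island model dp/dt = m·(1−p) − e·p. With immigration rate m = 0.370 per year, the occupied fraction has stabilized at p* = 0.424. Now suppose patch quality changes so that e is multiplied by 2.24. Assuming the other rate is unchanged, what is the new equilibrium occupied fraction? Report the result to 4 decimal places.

Balance m(1−p*) = e·p* gives e = m(1−p*)/p* = 0.370×0.57600/0.42400 = 0.50264.
New p* = m/(m+e) = 0.37000/(0.37000+1.12591) = 0.24734.

0.2473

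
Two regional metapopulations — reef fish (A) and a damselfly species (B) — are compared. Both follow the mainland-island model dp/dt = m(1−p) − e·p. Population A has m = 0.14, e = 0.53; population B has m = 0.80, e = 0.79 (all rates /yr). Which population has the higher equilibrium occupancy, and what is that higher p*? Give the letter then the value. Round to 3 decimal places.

B, 0.503

A: p*_A = m/(m+e) = 0.14/0.6700 = 0.2090.
B: p*_B = 0.80/1.5900 = 0.5031.
B is higher at 0.5031.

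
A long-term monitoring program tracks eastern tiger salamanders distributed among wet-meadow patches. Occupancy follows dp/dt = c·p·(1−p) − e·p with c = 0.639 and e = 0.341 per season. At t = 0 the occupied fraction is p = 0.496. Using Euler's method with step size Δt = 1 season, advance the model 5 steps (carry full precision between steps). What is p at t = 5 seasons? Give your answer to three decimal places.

Update rule: p ← p + [c·p·(1−p) − e·p]·Δt with Δt = 1.
p: 0.49600 → 0.48660  (Δp = -0.00940)
p: 0.48660 → 0.48031  (Δp = -0.00630)
p: 0.48031 → 0.47602  (Δp = -0.00428)
p: 0.47602 → 0.47308  (Δp = -0.00294)
p: 0.47308 → 0.47105  (Δp = -0.00203)

0.471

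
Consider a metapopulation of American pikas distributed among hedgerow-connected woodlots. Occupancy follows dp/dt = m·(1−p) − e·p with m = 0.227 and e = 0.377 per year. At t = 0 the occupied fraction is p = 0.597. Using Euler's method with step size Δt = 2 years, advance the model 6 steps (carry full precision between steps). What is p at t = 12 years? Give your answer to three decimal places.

Update rule: p ← p + [m·(1−p) − e·p]·Δt with Δt = 2.
t = 2: p = 0.59700 + (-0.26718) = 0.32982
t = 4: p = 0.32982 + (+0.05557) = 0.38540
t = 6: p = 0.38540 + (-0.01156) = 0.37384
t = 8: p = 0.37384 + (+0.00240) = 0.37624
t = 10: p = 0.37624 + (-0.00050) = 0.37574
t = 12: p = 0.37574 + (+0.00010) = 0.37585

0.376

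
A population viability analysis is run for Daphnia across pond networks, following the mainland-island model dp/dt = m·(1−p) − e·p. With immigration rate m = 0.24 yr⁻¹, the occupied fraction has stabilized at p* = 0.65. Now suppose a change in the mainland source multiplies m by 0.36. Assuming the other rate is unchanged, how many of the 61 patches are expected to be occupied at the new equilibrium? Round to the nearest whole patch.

Balance m(1−p*) = e·p* gives e = m(1−p*)/p* = 0.24×0.35000/0.65000 = 0.12923.
New p* = m/(m+e) = 0.08640/(0.08640+0.12923) = 0.40069.
Expected occupied = 61 × 0.40069 = 24.44 ≈ 24.

24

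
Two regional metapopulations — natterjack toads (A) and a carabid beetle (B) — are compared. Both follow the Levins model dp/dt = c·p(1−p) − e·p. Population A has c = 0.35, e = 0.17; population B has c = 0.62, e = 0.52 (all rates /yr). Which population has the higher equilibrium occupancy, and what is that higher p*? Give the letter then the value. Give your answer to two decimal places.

A: p*_A = 1 − 0.17/0.35 = 0.5143.
B: p*_B = 1 − 0.52/0.62 = 0.1613.
A is higher at 0.5143.

A, 0.51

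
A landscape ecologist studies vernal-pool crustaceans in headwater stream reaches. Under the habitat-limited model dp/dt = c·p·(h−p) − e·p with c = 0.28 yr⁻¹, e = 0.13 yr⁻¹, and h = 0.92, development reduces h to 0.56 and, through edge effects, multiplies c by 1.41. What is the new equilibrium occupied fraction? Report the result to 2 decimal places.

0.23

Before: p* = h − e/c = 0.92 − 0.13/0.28 = 0.92 − 0.4643 = 0.4557.
After: c = 0.3948, e = 0.13, h = 0.56; p* = 0.56 − 0.13/0.3948 = 0.2307.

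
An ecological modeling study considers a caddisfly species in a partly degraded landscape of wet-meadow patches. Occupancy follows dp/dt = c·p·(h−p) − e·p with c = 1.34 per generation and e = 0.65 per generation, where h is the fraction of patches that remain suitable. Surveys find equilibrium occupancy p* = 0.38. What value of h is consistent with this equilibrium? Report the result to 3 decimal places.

0.865

At equilibrium c(h−p*) = e, so h = p* + e/c.
h = 0.38 + 0.65/1.34 = 0.38 + 0.4851 = 0.8651.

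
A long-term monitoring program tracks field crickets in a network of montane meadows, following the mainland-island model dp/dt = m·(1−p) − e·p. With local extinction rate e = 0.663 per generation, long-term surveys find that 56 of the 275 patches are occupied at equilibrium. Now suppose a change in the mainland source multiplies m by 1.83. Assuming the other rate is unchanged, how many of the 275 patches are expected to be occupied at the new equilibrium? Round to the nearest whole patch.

88

Observed p* = 56/275 = 0.20364.
Balance m(1−p*) = e·p* gives m = e·p*/(1−p*) = 0.663×0.20364/0.79636 = 0.16954.
New p* = m/(m+e) = 0.31026/(0.31026+0.66300) = 0.31878.
Expected occupied = 275 × 0.31878 = 87.66 ≈ 88.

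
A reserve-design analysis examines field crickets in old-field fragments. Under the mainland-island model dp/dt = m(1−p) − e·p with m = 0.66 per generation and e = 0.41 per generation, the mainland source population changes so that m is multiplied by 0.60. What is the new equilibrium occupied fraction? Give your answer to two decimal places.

0.49

Before: p* = 0.66/(0.66+0.41) = 0.6168.
After: m = 0.396, e = 0.41; p* = 0.396/0.8060 = 0.4913.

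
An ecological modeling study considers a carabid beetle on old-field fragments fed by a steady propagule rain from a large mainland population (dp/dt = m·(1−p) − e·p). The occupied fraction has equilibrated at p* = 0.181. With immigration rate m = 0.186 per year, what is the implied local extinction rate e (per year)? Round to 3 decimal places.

At equilibrium m(1−p*) = e·p*, so e = m(1−p*)/p*.
e = 0.186 × 0.8190 / 0.181 = 0.8416.

0.842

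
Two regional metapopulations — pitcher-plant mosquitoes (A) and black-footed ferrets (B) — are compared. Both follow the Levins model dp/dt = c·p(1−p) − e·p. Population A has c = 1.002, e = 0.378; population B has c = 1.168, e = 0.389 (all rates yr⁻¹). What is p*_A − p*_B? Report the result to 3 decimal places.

A: p*_A = 1 − 0.378/1.002 = 0.6228.
B: p*_B = 1 − 0.389/1.168 = 0.6670.
p*_A − p*_B = 0.6228 − 0.6670 = -0.0442.

-0.044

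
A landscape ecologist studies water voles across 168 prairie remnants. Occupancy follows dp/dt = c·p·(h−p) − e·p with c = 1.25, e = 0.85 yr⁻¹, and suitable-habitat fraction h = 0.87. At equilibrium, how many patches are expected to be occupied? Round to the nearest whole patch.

32

p* = h − e/c = 0.87 − 0.6800 = 0.1900.
Expected occupied patches = N × p* = 168 × 0.1900 = 31.92 ≈ 32.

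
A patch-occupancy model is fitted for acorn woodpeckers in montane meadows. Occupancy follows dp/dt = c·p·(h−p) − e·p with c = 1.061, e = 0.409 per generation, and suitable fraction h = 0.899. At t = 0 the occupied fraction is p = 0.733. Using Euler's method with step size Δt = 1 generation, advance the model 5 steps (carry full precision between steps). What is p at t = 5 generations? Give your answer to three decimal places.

Update rule: p ← p + [c·p·(h−p) − e·p]·Δt with Δt = 1.
  1  |  dp/dt·Δt = -0.170697  |  p_1 = 0.562303
  2  |  dp/dt·Δt = -0.029108  |  p_2 = 0.533196
  3  |  dp/dt·Δt = -0.011134  |  p_3 = 0.522062
  4  |  dp/dt·Δt = -0.004734  |  p_4 = 0.517327
  5  |  dp/dt·Δt = -0.002093  |  p_5 = 0.515235

0.515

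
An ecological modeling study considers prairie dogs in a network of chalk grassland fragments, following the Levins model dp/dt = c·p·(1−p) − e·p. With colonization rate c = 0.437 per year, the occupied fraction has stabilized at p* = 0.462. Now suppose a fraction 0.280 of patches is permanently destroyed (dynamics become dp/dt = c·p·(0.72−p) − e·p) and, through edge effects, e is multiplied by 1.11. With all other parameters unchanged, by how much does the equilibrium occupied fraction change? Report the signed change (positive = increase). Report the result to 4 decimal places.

-0.3392

Balance c(1−p*) = e gives e = 0.437×(1 − 0.46200) = 0.23511.
New p* = 0.72 − e/c = 0.72 − 0.26097/0.43700 = 0.12281.
Δp* = 0.12281 − 0.46200 = -0.33919.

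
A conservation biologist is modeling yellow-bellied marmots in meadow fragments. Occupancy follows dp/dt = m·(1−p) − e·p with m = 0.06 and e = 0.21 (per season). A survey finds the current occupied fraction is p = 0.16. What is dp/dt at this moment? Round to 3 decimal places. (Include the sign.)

0.017

Colonization term: m·(1−p) = 0.06×0.8400 = 0.05040.
Extinction term: e·p = 0.03360.
dp/dt = 0.05040 − 0.03360 = 0.01680.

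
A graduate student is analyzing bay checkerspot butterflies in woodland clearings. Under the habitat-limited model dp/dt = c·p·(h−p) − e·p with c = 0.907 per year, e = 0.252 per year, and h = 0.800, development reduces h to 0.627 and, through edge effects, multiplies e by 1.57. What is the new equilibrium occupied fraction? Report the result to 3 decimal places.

Before: p* = h − e/c = 0.800 − 0.252/0.907 = 0.800 − 0.2778 = 0.5222.
After: c = 0.907, e = 0.39564, h = 0.627; p* = 0.627 − 0.39564/0.907 = 0.1908.

0.191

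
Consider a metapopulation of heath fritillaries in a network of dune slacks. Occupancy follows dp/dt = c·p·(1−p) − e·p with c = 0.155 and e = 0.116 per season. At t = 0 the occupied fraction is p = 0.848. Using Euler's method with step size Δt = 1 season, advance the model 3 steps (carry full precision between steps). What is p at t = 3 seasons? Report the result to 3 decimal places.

Update rule: p ← p + [c·p·(1−p) − e·p]·Δt with Δt = 1.
step 1: Δp = -0.07839, p = 0.76961
step 2: Δp = -0.06179, p = 0.70782
step 3: Δp = -0.05005, p = 0.65777

0.658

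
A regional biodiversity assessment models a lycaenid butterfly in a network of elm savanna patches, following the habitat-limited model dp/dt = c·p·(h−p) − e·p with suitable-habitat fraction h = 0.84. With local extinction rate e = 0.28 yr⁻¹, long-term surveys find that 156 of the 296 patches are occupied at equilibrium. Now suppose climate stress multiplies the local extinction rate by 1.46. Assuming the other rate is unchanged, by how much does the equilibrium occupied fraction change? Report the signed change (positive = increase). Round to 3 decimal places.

Observed p* = 156/296 = 0.52703.
Balance c(h−p*) = e gives c = e/(0.84 − 0.52703) = 0.28/0.31297 = 0.89465.
New p* = 0.84 − e/c = 0.84 − 0.40880/0.89465 = 0.38306.
Δp* = 0.38306 − 0.52703 = -0.14397.

-0.144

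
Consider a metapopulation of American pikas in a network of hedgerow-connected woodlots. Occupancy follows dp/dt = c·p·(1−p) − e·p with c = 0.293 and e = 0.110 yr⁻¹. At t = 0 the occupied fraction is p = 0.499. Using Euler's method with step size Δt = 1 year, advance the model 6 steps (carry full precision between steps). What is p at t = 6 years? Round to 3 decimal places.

0.580

Update rule: p ← p + [c·p·(1−p) − e·p]·Δt with Δt = 1.
t = 1: p = 0.49900 + (+0.01836) = 0.51736
t = 2: p = 0.51736 + (+0.01625) = 0.53361
t = 3: p = 0.53361 + (+0.01422) = 0.54783
t = 4: p = 0.54783 + (+0.01232) = 0.56015
t = 5: p = 0.56015 + (+0.01057) = 0.57072
t = 6: p = 0.57072 + (+0.00900) = 0.57973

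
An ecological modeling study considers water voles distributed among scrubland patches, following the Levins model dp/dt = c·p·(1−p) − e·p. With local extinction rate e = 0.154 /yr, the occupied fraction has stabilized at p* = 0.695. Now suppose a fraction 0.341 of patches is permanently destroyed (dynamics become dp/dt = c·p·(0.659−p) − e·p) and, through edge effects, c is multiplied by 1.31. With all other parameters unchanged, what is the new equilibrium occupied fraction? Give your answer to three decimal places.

Balance c(1−p*) = e gives c = e/(1 − 0.69500) = 0.154/0.30500 = 0.50492.
New p* = 0.659 − e/c = 0.659 − 0.15400/0.66145 = 0.42618.

0.426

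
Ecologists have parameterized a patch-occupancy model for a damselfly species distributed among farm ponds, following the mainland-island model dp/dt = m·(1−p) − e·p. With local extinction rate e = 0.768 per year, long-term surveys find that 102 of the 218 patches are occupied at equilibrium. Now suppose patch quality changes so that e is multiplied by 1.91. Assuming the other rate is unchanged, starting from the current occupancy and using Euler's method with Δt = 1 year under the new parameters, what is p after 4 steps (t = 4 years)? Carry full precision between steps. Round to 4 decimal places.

Observed p* = 102/218 = 0.46789.
Balance m(1−p*) = e·p* gives m = e·p*/(1−p*) = 0.768×0.46789/0.53211 = 0.67531.
Starting from p₀ = 0.46789; update p ← p + (dp/dt)·Δt with the new parameters.
step 1: Δp = -0.32700, p = 0.14089
step 2: Δp = +0.37349, p = 0.51439
step 3: Δp = -0.42660, p = 0.08778
step 4: Δp = +0.48726, p = 0.57504

0.5750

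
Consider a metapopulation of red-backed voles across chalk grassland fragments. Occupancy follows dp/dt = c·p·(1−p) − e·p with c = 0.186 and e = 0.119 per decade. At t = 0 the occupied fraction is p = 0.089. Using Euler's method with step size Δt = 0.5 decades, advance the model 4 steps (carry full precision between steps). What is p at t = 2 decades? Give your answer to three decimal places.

0.098

Update rule: p ← p + [c·p·(1−p) − e·p]·Δt with Δt = 0.5.
  1  |  dp/dt·Δt = +0.002245  |  p_1 = 0.091245
  2  |  dp/dt·Δt = +0.002282  |  p_2 = 0.093527
  3  |  dp/dt·Δt = +0.002320  |  p_3 = 0.095847
  4  |  dp/dt·Δt = +0.002357  |  p_4 = 0.098203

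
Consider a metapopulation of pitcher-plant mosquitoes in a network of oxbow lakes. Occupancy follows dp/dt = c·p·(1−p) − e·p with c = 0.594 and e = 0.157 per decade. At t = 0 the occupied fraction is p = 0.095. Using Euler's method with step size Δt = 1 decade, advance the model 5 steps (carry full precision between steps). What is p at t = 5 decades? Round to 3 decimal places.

0.386

Update rule: p ← p + [c·p·(1−p) − e·p]·Δt with Δt = 1.
  1  |  dp/dt·Δt = +0.036154  |  p_1 = 0.131154
  2  |  dp/dt·Δt = +0.047097  |  p_2 = 0.178251
  3  |  dp/dt·Δt = +0.059022  |  p_3 = 0.237273
  4  |  dp/dt·Δt = +0.070247  |  p_4 = 0.307520
  5  |  dp/dt·Δt = +0.078213  |  p_5 = 0.385733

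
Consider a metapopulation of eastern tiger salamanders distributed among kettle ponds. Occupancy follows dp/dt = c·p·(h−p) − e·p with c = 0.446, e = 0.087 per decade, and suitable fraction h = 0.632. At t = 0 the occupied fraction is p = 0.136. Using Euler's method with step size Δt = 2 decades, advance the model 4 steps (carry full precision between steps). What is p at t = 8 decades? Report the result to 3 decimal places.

0.297

Update rule: p ← p + [c·p·(h−p) − e·p]·Δt with Δt = 2.
step 1: Δp = +0.03651, p = 0.17251
step 2: Δp = +0.04069, p = 0.21320
step 3: Δp = +0.04255, p = 0.25574
step 4: Δp = +0.04133, p = 0.29708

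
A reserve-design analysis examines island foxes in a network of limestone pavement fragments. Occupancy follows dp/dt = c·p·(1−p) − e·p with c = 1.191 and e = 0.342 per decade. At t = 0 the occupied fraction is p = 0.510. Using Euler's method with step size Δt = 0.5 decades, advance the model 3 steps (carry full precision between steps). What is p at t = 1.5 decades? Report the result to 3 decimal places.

0.654

Update rule: p ← p + [c·p·(1−p) − e·p]·Δt with Δt = 0.5.
t = 0.5: p = 0.51000 + (+0.06161) = 0.57161
t = 1: p = 0.57161 + (+0.04808) = 0.61968
t = 1.5: p = 0.61968 + (+0.03438) = 0.65406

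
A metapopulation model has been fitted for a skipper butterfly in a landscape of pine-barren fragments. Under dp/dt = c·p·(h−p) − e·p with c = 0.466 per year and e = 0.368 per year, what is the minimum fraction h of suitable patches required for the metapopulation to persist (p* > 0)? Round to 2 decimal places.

p* = h − e/c is positive only when h > e/c.
h_min = e/c = 0.368/0.466 = 0.7897.

0.79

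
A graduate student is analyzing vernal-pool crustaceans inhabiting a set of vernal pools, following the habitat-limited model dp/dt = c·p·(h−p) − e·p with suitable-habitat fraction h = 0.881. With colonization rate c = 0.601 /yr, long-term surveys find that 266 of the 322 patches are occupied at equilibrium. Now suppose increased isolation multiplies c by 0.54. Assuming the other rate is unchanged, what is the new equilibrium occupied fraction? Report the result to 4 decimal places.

Observed p* = 266/322 = 0.82609.
Balance c(h−p*) = e gives e = 0.601×(0.881 − 0.82609) = 0.03300.
New p* = 0.881 − e/c = 0.881 − 0.03300/0.32454 = 0.77932.

0.7793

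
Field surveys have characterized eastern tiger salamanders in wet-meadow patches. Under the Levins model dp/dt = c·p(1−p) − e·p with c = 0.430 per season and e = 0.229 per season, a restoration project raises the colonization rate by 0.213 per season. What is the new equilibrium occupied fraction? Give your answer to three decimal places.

0.644

Before: p* = 1 − 0.229/0.430 = 0.4674.
After the change, c = 0.643, e = 0.229, so p* = 1 − 0.229/0.643 = 0.6439.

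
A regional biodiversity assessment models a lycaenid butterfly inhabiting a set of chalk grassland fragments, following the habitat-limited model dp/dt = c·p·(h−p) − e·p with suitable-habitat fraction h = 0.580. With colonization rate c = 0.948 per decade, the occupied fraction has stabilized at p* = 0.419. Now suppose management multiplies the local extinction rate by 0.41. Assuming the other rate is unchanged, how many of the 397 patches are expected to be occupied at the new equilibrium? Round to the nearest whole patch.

204

Balance c(h−p*) = e gives e = 0.948×(0.58 − 0.41900) = 0.15263.
New p* = 0.58 − e/c = 0.58 − 0.06258/0.94800 = 0.51399.
Expected occupied = 397 × 0.51399 = 204.05 ≈ 204.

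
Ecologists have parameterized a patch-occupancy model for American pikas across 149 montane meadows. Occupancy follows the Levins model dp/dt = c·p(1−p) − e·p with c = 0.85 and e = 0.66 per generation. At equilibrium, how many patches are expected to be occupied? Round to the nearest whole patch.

33

p* = 1 − e/c = 1 − 0.66/0.85 = 0.2235.
Expected occupied patches = N × p* = 149 × 0.2235 = 33.31 ≈ 33.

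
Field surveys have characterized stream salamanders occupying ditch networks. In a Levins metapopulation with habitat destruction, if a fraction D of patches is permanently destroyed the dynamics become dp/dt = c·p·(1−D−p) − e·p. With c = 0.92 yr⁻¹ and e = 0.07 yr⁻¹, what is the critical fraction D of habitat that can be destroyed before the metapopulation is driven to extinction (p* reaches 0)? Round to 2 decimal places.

The nontrivial equilibrium is p* = (1−D) − e/c; extinction occurs when this hits zero.
So D_crit = 1 − e/c = 1 − 0.07/0.92 = 1 − 0.0761 = 0.9239.
This equals the undisturbed p*, a classic result of Lande's extension.

0.92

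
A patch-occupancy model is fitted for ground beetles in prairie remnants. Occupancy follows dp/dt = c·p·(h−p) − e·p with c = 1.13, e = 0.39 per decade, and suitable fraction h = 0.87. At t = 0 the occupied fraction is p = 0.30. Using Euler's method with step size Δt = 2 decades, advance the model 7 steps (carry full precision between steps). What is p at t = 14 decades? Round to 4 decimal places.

0.5249

Update rule: p ← p + [c·p·(h−p) − e·p]·Δt with Δt = 2.
p: 0.30000 → 0.45246  (Δp = +0.15246)
p: 0.45246 → 0.52650  (Δp = +0.07404)
p: 0.52650 → 0.52456  (Δp = -0.00194)
p: 0.52456 → 0.52492  (Δp = +0.00037)
p: 0.52492 → 0.52486  (Δp = -0.00007)
p: 0.52486 → 0.52487  (Δp = +0.00001)
p: 0.52487 → 0.52487  (Δp = -0.00000)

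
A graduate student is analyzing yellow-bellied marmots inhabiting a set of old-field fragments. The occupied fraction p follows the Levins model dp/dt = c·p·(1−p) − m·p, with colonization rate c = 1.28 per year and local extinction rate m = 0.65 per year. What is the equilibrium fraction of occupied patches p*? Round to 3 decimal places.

Setting dp/dt = 0 and dividing through by p* gives c·(1−p*) = m.
So p* = 1 − m/c = 1 − 0.65/1.28 = 1 − 0.5078 = 0.4922.

0.492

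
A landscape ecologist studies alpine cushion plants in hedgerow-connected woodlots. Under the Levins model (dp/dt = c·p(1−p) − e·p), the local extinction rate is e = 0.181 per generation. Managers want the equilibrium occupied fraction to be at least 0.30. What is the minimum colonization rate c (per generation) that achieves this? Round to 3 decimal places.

0.259

p* = 1 − e/c ≥ 0.30 requires e/c ≤ 0.7000, i.e. c ≥ e/0.7000.
c_min = 0.181/0.7000 = 0.2586.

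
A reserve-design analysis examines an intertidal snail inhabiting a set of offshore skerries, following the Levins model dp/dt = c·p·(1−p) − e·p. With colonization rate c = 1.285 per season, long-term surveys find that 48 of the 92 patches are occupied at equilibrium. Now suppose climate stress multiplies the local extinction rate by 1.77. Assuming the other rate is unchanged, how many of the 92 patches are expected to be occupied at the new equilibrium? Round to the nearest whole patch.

14

Observed p* = 48/92 = 0.52174.
Balance c(1−p*) = e gives e = 1.285×(1 − 0.52174) = 0.61456.
New p* = 1 − e/c = 1 − 1.08777/1.28500 = 0.15349.
Expected occupied = 92 × 0.15349 = 14.12 ≈ 14.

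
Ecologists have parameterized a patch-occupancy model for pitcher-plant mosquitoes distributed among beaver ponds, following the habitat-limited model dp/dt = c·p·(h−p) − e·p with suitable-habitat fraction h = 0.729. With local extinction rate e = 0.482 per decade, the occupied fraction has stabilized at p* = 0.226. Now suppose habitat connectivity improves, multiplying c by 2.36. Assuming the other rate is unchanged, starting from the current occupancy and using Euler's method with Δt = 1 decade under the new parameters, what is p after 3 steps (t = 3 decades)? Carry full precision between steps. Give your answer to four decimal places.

0.5184

Balance c(h−p*) = e gives c = e/(0.729 − 0.22600) = 0.482/0.50300 = 0.95825.
Starting from p₀ = 0.22600; update p ← p + (dp/dt)·Δt with the new parameters.
t = 1: p = 0.22600 + (+0.14815) = 0.37415
t = 2: p = 0.37415 + (+0.11991) = 0.49406
t = 3: p = 0.49406 + (+0.02436) = 0.51842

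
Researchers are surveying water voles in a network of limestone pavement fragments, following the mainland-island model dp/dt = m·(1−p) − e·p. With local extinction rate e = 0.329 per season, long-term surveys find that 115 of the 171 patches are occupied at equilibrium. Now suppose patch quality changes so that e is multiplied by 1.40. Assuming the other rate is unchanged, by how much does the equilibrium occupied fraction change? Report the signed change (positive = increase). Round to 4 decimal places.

-0.0779

Observed p* = 115/171 = 0.67251.
Balance m(1−p*) = e·p* gives m = e·p*/(1−p*) = 0.329×0.67251/0.32749 = 0.67561.
New p* = m/(m+e) = 0.67561/(0.67561+0.46060) = 0.59462.
Δp* = 0.59462 − 0.67251 = -0.07789.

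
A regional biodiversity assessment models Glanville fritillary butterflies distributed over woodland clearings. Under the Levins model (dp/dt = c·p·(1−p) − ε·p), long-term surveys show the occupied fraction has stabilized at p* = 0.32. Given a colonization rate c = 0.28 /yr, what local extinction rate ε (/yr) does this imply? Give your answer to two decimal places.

0.19

At equilibrium c(1−p*) = ε.
ε = 0.28 × (1 − 0.32) = 0.28 × 0.6800 = 0.1904.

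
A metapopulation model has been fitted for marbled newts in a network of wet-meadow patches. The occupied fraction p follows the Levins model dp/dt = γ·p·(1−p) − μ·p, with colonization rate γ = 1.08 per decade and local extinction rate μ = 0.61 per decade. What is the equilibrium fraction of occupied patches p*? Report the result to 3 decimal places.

Setting dp/dt = 0 and dividing through by p* gives γ·(1−p*) = μ.
So p* = 1 − μ/γ = 1 − 0.61/1.08 = 1 − 0.5648 = 0.4352.

0.435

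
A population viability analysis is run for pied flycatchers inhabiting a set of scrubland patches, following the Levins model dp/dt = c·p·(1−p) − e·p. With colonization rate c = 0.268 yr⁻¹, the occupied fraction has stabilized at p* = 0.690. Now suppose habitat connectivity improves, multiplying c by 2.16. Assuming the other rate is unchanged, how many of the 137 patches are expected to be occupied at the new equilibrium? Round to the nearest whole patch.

Balance c(1−p*) = e gives e = 0.268×(1 − 0.69000) = 0.08308.
New p* = 1 − e/c = 1 − 0.08308/0.57888 = 0.85648.
Expected occupied = 137 × 0.85648 = 117.34 ≈ 117.

117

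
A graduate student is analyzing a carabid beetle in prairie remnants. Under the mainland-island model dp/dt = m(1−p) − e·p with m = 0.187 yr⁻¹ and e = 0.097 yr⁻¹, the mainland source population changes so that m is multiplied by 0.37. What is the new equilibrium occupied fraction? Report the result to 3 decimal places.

0.416

Before: p* = 0.187/(0.187+0.097) = 0.6585.
After: m = 0.06919, e = 0.097; p* = 0.06919/0.1662 = 0.4163.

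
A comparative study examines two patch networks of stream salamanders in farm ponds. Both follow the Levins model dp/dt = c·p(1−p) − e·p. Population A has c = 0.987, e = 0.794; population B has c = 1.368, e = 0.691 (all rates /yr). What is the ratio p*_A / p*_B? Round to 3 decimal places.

0.395

A: p*_A = 1 − 0.794/0.987 = 0.1955.
B: p*_B = 1 − 0.691/1.368 = 0.4949.
p*_A / p*_B = 0.1955/0.4949 = 0.3951.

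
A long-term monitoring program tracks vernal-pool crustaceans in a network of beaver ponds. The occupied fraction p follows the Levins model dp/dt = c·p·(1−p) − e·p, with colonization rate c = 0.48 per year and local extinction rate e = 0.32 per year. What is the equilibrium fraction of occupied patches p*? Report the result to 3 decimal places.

Setting dp/dt = 0 and dividing through by p* gives c·(1−p*) = e.
So p* = 1 − e/c = 1 − 0.32/0.48 = 1 − 0.6667 = 0.3333.

0.333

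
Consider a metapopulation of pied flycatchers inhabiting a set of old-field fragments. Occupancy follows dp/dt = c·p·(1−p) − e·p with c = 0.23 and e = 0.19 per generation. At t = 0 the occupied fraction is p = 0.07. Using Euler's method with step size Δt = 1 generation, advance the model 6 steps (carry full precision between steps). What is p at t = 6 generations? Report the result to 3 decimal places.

Update rule: p ← p + [c·p·(1−p) − e·p]·Δt with Δt = 1.
t = 1: p = 0.07000 + (+0.00167) = 0.07167
t = 2: p = 0.07167 + (+0.00169) = 0.07336
t = 3: p = 0.07336 + (+0.00170) = 0.07506
t = 4: p = 0.07506 + (+0.00171) = 0.07676
t = 5: p = 0.07676 + (+0.00172) = 0.07848
t = 6: p = 0.07848 + (+0.00172) = 0.08020

0.080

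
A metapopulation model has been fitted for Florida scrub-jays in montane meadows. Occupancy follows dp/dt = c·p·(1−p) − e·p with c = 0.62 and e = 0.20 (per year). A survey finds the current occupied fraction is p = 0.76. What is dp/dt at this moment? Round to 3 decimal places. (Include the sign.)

-0.039

Colonization term: c·p·(1−p) = 0.62×0.76×0.2400 = 0.11309.
Extinction term: e·p = 0.15200.
dp/dt = 0.11309 − 0.15200 = -0.03891.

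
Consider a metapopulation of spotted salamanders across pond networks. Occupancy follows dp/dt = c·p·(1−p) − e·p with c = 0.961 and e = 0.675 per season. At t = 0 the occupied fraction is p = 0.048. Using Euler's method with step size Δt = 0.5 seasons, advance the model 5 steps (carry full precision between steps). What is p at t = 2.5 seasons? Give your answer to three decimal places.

Update rule: p ← p + [c·p·(1−p) − e·p]·Δt with Δt = 0.5.
t = 0.5: p = 0.04800 + (+0.00576) = 0.05376
t = 1: p = 0.05376 + (+0.00630) = 0.06006
t = 1.5: p = 0.06006 + (+0.00685) = 0.06691
t = 2: p = 0.06691 + (+0.00742) = 0.07433
t = 2.5: p = 0.07433 + (+0.00797) = 0.08230

0.082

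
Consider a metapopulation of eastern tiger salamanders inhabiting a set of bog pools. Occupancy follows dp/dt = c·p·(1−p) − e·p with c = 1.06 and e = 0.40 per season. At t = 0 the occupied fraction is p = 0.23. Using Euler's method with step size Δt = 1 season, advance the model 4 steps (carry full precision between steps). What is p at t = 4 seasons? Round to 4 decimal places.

0.5746

Update rule: p ← p + [c·p·(1−p) − e·p]·Δt with Δt = 1.
step 1: Δp = +0.09573, p = 0.32573
step 2: Δp = +0.10252, p = 0.42824
step 3: Δp = +0.08825, p = 0.51649
step 4: Δp = +0.05812, p = 0.57460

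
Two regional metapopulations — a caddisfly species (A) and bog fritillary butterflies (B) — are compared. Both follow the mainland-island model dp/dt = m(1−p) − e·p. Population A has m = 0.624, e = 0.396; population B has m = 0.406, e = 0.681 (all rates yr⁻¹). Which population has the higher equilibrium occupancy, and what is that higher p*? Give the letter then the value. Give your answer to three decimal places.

A: p*_A = m/(m+e) = 0.624/1.0200 = 0.6118.
B: p*_B = 0.406/1.0870 = 0.3735.
A is higher at 0.6118.

A, 0.612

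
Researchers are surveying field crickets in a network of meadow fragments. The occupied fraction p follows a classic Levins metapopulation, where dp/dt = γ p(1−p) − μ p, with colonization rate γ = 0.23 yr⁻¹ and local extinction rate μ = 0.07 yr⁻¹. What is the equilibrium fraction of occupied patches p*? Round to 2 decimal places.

0.70

Setting dp/dt = 0 and dividing through by p* gives γ·(1−p*) = μ.
So p* = 1 − μ/γ = 1 − 0.07/0.23 = 1 − 0.3043 = 0.6957.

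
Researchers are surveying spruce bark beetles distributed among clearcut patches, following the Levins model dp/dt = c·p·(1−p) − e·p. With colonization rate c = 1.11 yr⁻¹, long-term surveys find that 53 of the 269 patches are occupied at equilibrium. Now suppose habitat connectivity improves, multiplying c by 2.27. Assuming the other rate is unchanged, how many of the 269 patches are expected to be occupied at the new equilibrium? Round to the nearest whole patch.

Observed p* = 53/269 = 0.19703.
Balance c(1−p*) = e gives e = 1.11×(1 − 0.19703) = 0.89130.
New p* = 1 − e/c = 1 − 0.89130/2.51970 = 0.64627.
Expected occupied = 269 × 0.64627 = 173.85 ≈ 174.

174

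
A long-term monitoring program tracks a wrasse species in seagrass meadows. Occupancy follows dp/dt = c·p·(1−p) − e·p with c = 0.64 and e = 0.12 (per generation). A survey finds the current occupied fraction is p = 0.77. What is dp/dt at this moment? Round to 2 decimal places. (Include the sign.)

Colonization term: c·p·(1−p) = 0.64×0.77×0.2300 = 0.11334.
Extinction term: e·p = 0.09240.
dp/dt = 0.11334 − 0.09240 = 0.02094.

0.02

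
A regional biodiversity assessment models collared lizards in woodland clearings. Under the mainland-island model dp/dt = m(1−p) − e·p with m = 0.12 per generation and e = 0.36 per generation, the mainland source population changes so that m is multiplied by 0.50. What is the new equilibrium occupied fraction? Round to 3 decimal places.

Before: p* = 0.12/(0.12+0.36) = 0.2500.
After: m = 0.06, e = 0.36; p* = 0.06/0.4200 = 0.1429.

0.143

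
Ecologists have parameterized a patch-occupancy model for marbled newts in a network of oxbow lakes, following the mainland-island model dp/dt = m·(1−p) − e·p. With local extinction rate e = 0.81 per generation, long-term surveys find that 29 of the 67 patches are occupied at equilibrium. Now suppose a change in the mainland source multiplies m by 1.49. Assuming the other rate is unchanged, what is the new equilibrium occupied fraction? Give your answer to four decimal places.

Observed p* = 29/67 = 0.43284.
Balance m(1−p*) = e·p* gives m = e·p*/(1−p*) = 0.81×0.43284/0.56716 = 0.61817.
New p* = m/(m+e) = 0.92107/(0.92107+0.81000) = 0.53208.

0.5321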